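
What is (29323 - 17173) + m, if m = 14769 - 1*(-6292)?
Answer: 33211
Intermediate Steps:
m = 21061 (m = 14769 + 6292 = 21061)
(29323 - 17173) + m = (29323 - 17173) + 21061 = 12150 + 21061 = 33211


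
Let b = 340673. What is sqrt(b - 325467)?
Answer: sqrt(15206) ≈ 123.31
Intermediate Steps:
sqrt(b - 325467) = sqrt(340673 - 325467) = sqrt(15206)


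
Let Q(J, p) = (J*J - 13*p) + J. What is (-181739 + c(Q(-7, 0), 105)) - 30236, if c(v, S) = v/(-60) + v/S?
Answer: -2119753/10 ≈ -2.1198e+5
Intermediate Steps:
Q(J, p) = J + J² - 13*p (Q(J, p) = (J² - 13*p) + J = J + J² - 13*p)
c(v, S) = -v/60 + v/S (c(v, S) = v*(-1/60) + v/S = -v/60 + v/S)
(-181739 + c(Q(-7, 0), 105)) - 30236 = (-181739 + (-(-7 + (-7)² - 13*0)/60 + (-7 + (-7)² - 13*0)/105)) - 30236 = (-181739 + (-(-7 + 49 + 0)/60 + (-7 + 49 + 0)*(1/105))) - 30236 = (-181739 + (-1/60*42 + 42*(1/105))) - 30236 = (-181739 + (-7/10 + ⅖)) - 30236 = (-181739 - 3/10) - 30236 = -1817393/10 - 30236 = -2119753/10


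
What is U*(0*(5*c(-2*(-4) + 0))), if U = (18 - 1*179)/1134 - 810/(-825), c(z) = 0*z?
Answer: 0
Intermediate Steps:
c(z) = 0
U = 7483/8910 (U = (18 - 179)*(1/1134) - 810*(-1/825) = -161*1/1134 + 54/55 = -23/162 + 54/55 = 7483/8910 ≈ 0.83984)
U*(0*(5*c(-2*(-4) + 0))) = 7483*(0*(5*0))/8910 = 7483*(0*0)/8910 = (7483/8910)*0 = 0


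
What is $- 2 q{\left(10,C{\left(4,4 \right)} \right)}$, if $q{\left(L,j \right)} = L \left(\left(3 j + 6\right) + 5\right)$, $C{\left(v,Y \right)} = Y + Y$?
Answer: $-700$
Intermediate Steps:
$C{\left(v,Y \right)} = 2 Y$
$q{\left(L,j \right)} = L \left(11 + 3 j\right)$ ($q{\left(L,j \right)} = L \left(\left(6 + 3 j\right) + 5\right) = L \left(11 + 3 j\right)$)
$- 2 q{\left(10,C{\left(4,4 \right)} \right)} = - 2 \cdot 10 \left(11 + 3 \cdot 2 \cdot 4\right) = - 2 \cdot 10 \left(11 + 3 \cdot 8\right) = - 2 \cdot 10 \left(11 + 24\right) = - 2 \cdot 10 \cdot 35 = \left(-2\right) 350 = -700$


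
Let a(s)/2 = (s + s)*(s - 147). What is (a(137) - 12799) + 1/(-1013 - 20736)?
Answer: -397549972/21749 ≈ -18279.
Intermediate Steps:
a(s) = 4*s*(-147 + s) (a(s) = 2*((s + s)*(s - 147)) = 2*((2*s)*(-147 + s)) = 2*(2*s*(-147 + s)) = 4*s*(-147 + s))
(a(137) - 12799) + 1/(-1013 - 20736) = (4*137*(-147 + 137) - 12799) + 1/(-1013 - 20736) = (4*137*(-10) - 12799) + 1/(-21749) = (-5480 - 12799) - 1/21749 = -18279 - 1/21749 = -397549972/21749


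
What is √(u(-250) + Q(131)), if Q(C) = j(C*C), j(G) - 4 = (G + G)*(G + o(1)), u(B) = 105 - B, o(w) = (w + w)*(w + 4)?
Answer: √589343421 ≈ 24276.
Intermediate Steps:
o(w) = 2*w*(4 + w) (o(w) = (2*w)*(4 + w) = 2*w*(4 + w))
j(G) = 4 + 2*G*(10 + G) (j(G) = 4 + (G + G)*(G + 2*1*(4 + 1)) = 4 + (2*G)*(G + 2*1*5) = 4 + (2*G)*(G + 10) = 4 + (2*G)*(10 + G) = 4 + 2*G*(10 + G))
Q(C) = 4 + 2*C⁴ + 20*C² (Q(C) = 4 + 2*(C*C)² + 20*(C*C) = 4 + 2*(C²)² + 20*C² = 4 + 2*C⁴ + 20*C²)
√(u(-250) + Q(131)) = √((105 - 1*(-250)) + (4 + 2*131⁴ + 20*131²)) = √((105 + 250) + (4 + 2*294499921 + 20*17161)) = √(355 + (4 + 588999842 + 343220)) = √(355 + 589343066) = √589343421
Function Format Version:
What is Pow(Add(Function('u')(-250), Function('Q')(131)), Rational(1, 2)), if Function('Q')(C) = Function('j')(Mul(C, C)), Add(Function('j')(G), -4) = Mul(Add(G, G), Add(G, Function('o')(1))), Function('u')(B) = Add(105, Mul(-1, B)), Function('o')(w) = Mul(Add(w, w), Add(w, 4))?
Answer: Pow(589343421, Rational(1, 2)) ≈ 24276.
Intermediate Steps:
Function('o')(w) = Mul(2, w, Add(4, w)) (Function('o')(w) = Mul(Mul(2, w), Add(4, w)) = Mul(2, w, Add(4, w)))
Function('j')(G) = Add(4, Mul(2, G, Add(10, G))) (Function('j')(G) = Add(4, Mul(Add(G, G), Add(G, Mul(2, 1, Add(4, 1))))) = Add(4, Mul(Mul(2, G), Add(G, Mul(2, 1, 5)))) = Add(4, Mul(Mul(2, G), Add(G, 10))) = Add(4, Mul(Mul(2, G), Add(10, G))) = Add(4, Mul(2, G, Add(10, G))))
Function('Q')(C) = Add(4, Mul(2, Pow(C, 4)), Mul(20, Pow(C, 2))) (Function('Q')(C) = Add(4, Mul(2, Pow(Mul(C, C), 2)), Mul(20, Mul(C, C))) = Add(4, Mul(2, Pow(Pow(C, 2), 2)), Mul(20, Pow(C, 2))) = Add(4, Mul(2, Pow(C, 4)), Mul(20, Pow(C, 2))))
Pow(Add(Function('u')(-250), Function('Q')(131)), Rational(1, 2)) = Pow(Add(Add(105, Mul(-1, -250)), Add(4, Mul(2, Pow(131, 4)), Mul(20, Pow(131, 2)))), Rational(1, 2)) = Pow(Add(Add(105, 250), Add(4, Mul(2, 294499921), Mul(20, 17161))), Rational(1, 2)) = Pow(Add(355, Add(4, 588999842, 343220)), Rational(1, 2)) = Pow(Add(355, 589343066), Rational(1, 2)) = Pow(589343421, Rational(1, 2))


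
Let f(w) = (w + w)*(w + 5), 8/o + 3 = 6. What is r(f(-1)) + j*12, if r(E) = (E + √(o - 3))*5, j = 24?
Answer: 248 + 5*I*√3/3 ≈ 248.0 + 2.8868*I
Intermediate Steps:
o = 8/3 (o = 8/(-3 + 6) = 8/3 ≈ 2.6667)
f(w) = 2*w*(5 + w) (f(w) = (2*w)*(5 + w) = 2*w*(5 + w))
r(E) = 5*E + 5*I*√3/3 (r(E) = (E + √(8/3 - 3))*5 = (E + √(-⅓))*5 = (E + I*√3/3)*5 = 5*E + 5*I*√3/3)
r(f(-1)) + j*12 = (5*(2*(-1)*(5 - 1)) + 5*I*√3/3) + 24*12 = (5*(2*(-1)*4) + 5*I*√3/3) + 288 = (5*(-8) + 5*I*√3/3) + 288 = (-40 + 5*I*√3/3) + 288 = 248 + 5*I*√3/3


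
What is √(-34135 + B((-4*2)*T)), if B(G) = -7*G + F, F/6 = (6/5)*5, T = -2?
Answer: I*√34211 ≈ 184.96*I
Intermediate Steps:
F = 36 (F = 6*((6/5)*5) = 6*6 = 36)
B(G) = 36 - 7*G (B(G) = -7*G + 36 = 36 - 7*G)
√(-34135 + B((-4*2)*T)) = √(-34135 + (36 - 7*(-4*2)*(-2))) = √(-34135 + (36 - (-56)*(-2))) = √(-34135 + (36 - 7*16)) = √(-34135 + (36 - 112)) = √(-34135 - 76) = √(-34211) = I*√34211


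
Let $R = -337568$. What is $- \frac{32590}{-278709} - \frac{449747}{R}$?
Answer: $\frac{136349877743}{94083239712} \approx 1.4492$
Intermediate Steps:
$- \frac{32590}{-278709} - \frac{449747}{R} = - \frac{32590}{-278709} - \frac{449747}{-337568} = \left(-32590\right) \left(- \frac{1}{278709}\right) - - \frac{449747}{337568} = \frac{32590}{278709} + \frac{449747}{337568} = \frac{136349877743}{94083239712}$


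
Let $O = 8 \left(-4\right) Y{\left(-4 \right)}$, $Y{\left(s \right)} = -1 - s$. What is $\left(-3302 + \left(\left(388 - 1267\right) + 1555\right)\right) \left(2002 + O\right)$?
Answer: $-5005156$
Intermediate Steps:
$O = -96$ ($O = 8 \left(-4\right) \left(-1 - -4\right) = - 32 \left(-1 + 4\right) = \left(-32\right) 3 = -96$)
$\left(-3302 + \left(\left(388 - 1267\right) + 1555\right)\right) \left(2002 + O\right) = \left(-3302 + \left(\left(388 - 1267\right) + 1555\right)\right) \left(2002 - 96\right) = \left(-3302 + \left(-879 + 1555\right)\right) 1906 = \left(-3302 + 676\right) 1906 = \left(-2626\right) 1906 = -5005156$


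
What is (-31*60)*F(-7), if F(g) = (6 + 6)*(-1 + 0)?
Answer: 22320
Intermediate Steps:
F(g) = -12 (F(g) = 12*(-1) = -12)
(-31*60)*F(-7) = -31*60*(-12) = -1860*(-12) = 22320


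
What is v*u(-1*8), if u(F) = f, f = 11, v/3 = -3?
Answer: -99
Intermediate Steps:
v = -9 (v = 3*(-3) = -9)
u(F) = 11
v*u(-1*8) = -9*11 = -99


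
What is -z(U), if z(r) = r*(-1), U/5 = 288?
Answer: 1440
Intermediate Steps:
U = 1440 (U = 5*288 = 1440)
z(r) = -r
-z(U) = -(-1)*1440 = -1*(-1440) = 1440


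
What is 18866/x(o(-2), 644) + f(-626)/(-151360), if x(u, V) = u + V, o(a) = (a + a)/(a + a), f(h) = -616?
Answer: 150949/5160 ≈ 29.254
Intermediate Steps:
o(a) = 1 (o(a) = (2*a)/((2*a)) = (2*a)*(1/(2*a)) = 1)
x(u, V) = V + u
18866/x(o(-2), 644) + f(-626)/(-151360) = 18866/(644 + 1) - 616/(-151360) = 18866/645 - 616*(-1/151360) = 18866*(1/645) + 7/1720 = 18866/645 + 7/1720 = 150949/5160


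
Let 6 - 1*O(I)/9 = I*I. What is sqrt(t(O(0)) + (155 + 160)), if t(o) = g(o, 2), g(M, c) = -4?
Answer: sqrt(311) ≈ 17.635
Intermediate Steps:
O(I) = 54 - 9*I**2 (O(I) = 54 - 9*I*I = 54 - 9*I**2)
t(o) = -4
sqrt(t(O(0)) + (155 + 160)) = sqrt(-4 + (155 + 160)) = sqrt(-4 + 315) = sqrt(311)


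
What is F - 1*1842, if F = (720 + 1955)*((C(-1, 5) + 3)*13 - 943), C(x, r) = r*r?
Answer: -1550667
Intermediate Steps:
C(x, r) = r²
F = -1548825 (F = (720 + 1955)*((5² + 3)*13 - 943) = 2675*((25 + 3)*13 - 943) = 2675*(28*13 - 943) = 2675*(364 - 943) = 2675*(-579) = -1548825)
F - 1*1842 = -1548825 - 1*1842 = -1548825 - 1842 = -1550667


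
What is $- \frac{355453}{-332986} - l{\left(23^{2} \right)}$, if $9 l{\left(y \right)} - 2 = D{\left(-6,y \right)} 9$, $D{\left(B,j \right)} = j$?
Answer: $- \frac{1582813241}{2996874} \approx -528.15$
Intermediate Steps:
$l{\left(y \right)} = \frac{2}{9} + y$ ($l{\left(y \right)} = \frac{2}{9} + \frac{y 9}{9} = \frac{2}{9} + \frac{9 y}{9} = \frac{2}{9} + y$)
$- \frac{355453}{-332986} - l{\left(23^{2} \right)} = - \frac{355453}{-332986} - \left(\frac{2}{9} + 23^{2}\right) = \left(-355453\right) \left(- \frac{1}{332986}\right) - \left(\frac{2}{9} + 529\right) = \frac{355453}{332986} - \frac{4763}{9} = - \frac{1582813241}{2996874}$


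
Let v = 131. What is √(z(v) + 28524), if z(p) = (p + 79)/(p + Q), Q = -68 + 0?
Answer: √256746/3 ≈ 168.90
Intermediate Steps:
Q = -68
z(p) = (79 + p)/(-68 + p) (z(p) = (p + 79)/(p - 68) = (79 + p)/(-68 + p))
√(z(v) + 28524) = √((79 + 131)/(-68 + 131) + 28524) = √(210/63 + 28524) = √((1/63)*210 + 28524) = √(10/3 + 28524) = √(85582/3) = √256746/3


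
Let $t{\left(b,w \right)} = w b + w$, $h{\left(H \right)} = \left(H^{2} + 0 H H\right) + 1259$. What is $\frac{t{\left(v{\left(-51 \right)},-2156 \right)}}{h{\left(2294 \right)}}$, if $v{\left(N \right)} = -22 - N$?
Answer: $- \frac{4312}{350913} \approx -0.012288$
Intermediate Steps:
$h{\left(H \right)} = 1259 + H^{2}$ ($h{\left(H \right)} = \left(H^{2} + 0 H\right) + 1259 = \left(H^{2} + 0\right) + 1259 = H^{2} + 1259 = 1259 + H^{2}$)
$t{\left(b,w \right)} = w + b w$ ($t{\left(b,w \right)} = b w + w = w + b w$)
$\frac{t{\left(v{\left(-51 \right)},-2156 \right)}}{h{\left(2294 \right)}} = \frac{\left(-2156\right) \left(1 - -29\right)}{1259 + 2294^{2}} = \frac{\left(-2156\right) \left(1 + \left(-22 + 51\right)\right)}{1259 + 5262436} = \frac{\left(-2156\right) \left(1 + 29\right)}{5263695} = \left(-2156\right) 30 \cdot \frac{1}{5263695} = \left(-64680\right) \frac{1}{5263695} = - \frac{4312}{350913}$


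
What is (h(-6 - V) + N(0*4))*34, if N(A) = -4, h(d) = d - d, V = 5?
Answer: -136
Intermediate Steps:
h(d) = 0
(h(-6 - V) + N(0*4))*34 = (0 - 4)*34 = -4*34 = -136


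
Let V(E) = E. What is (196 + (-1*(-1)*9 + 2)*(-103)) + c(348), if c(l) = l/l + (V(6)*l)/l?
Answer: -930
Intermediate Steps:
c(l) = 7 (c(l) = l/l + (6*l)/l = 1 + 6 = 7)
(196 + (-1*(-1)*9 + 2)*(-103)) + c(348) = (196 + (-1*(-1)*9 + 2)*(-103)) + 7 = (196 + (1*9 + 2)*(-103)) + 7 = (196 + (9 + 2)*(-103)) + 7 = (196 + 11*(-103)) + 7 = (196 - 1133) + 7 = -937 + 7 = -930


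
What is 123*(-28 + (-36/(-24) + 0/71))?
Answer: -6519/2 ≈ -3259.5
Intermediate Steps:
123*(-28 + (-36/(-24) + 0/71)) = 123*(-28 + (-36*(-1/24) + 0*(1/71))) = 123*(-28 + (3/2 + 0)) = 123*(-28 + 3/2) = 123*(-53/2) = -6519/2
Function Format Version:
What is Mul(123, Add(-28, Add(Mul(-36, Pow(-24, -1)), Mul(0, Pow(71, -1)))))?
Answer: Rational(-6519, 2) ≈ -3259.5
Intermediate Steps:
Mul(123, Add(-28, Add(Mul(-36, Pow(-24, -1)), Mul(0, Pow(71, -1))))) = Mul(123, Add(-28, Add(Mul(-36, Rational(-1, 24)), Mul(0, Rational(1, 71))))) = Mul(123, Add(-28, Add(Rational(3, 2), 0))) = Mul(123, Add(-28, Rational(3, 2))) = Mul(123, Rational(-53, 2)) = Rational(-6519, 2)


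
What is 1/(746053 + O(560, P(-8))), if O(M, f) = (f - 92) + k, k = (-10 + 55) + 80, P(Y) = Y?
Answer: 1/746078 ≈ 1.3403e-6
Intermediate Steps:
k = 125 (k = 45 + 80 = 125)
O(M, f) = 33 + f (O(M, f) = (f - 92) + 125 = (-92 + f) + 125 = 33 + f)
1/(746053 + O(560, P(-8))) = 1/(746053 + (33 - 8)) = 1/(746053 + 25) = 1/746078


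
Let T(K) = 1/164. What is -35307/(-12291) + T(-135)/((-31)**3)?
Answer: 57500081659/20016811228 ≈ 2.8726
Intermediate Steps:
T(K) = 1/164
-35307/(-12291) + T(-135)/((-31)**3) = -35307/(-12291) + 1/(164*((-31)**3)) = -35307*(-1/12291) + (1/164)/(-29791) = 11769/4097 + (1/164)*(-1/29791) = 11769/4097 - 1/4885724 = 57500081659/20016811228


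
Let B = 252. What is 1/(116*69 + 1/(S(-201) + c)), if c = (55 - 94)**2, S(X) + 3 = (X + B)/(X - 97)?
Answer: 452313/3620313550 ≈ 0.00012494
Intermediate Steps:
S(X) = -3 + (252 + X)/(-97 + X) (S(X) = -3 + (X + 252)/(X - 97) = -3 + (252 + X)/(-97 + X))
c = 1521 (c = (-39)**2 = 1521)
1/(116*69 + 1/(S(-201) + c)) = 1/(116*69 + 1/((543 - 2*(-201))/(-97 - 201) + 1521)) = 1/(8004 + 1/((543 + 402)/(-298) + 1521)) = 1/(8004 + 1/(-1/298*945 + 1521)) = 1/(8004 + 1/(-945/298 + 1521)) = 1/(8004 + 1/(452313/298)) = 1/(8004 + 298/452313) = 1/(3620313550/452313) = 452313/3620313550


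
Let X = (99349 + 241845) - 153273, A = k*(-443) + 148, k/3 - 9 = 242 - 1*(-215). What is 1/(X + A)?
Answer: -1/431245 ≈ -2.3189e-6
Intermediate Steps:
k = 1398 (k = 27 + 3*(242 - 1*(-215)) = 27 + 3*(242 + 215) = 27 + 3*457 = 27 + 1371 = 1398)
A = -619166 (A = 1398*(-443) + 148 = -619314 + 148 = -619166)
X = 187921 (X = 341194 - 153273 = 187921)
1/(X + A) = 1/(187921 - 619166) = 1/(-431245) = -1/431245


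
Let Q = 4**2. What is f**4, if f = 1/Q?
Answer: 1/65536 ≈ 1.5259e-5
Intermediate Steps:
Q = 16
f = 1/16 ≈ 0.062500
f**4 = (1/16)**4 = 1/65536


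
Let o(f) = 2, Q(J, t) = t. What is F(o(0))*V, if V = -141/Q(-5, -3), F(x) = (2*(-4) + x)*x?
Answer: -564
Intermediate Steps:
F(x) = x*(-8 + x) (F(x) = (-8 + x)*x = x*(-8 + x))
V = 47 (V = -141/(-3) = -141*(-1/3) = 47)
F(o(0))*V = (2*(-8 + 2))*47 = (2*(-6))*47 = -12*47 = -564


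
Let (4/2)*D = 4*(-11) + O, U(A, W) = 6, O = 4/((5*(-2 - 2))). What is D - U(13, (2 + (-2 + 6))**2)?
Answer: -281/10 ≈ -28.100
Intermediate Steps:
O = -1/5 (O = 4/((5*(-4))) = 4/(-20) = 4*(-1/20) = -1/5 ≈ -0.20000)
D = -221/10 (D = (4*(-11) - 1/5)/2 = (-44 - 1/5)/2 = (1/2)*(-221/5) = -221/10 ≈ -22.100)
D - U(13, (2 + (-2 + 6))**2) = -221/10 - 1*6 = -221/10 - 6 = -281/10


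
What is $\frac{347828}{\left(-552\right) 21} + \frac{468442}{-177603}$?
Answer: $- \frac{5600456329}{171564498} \approx -32.643$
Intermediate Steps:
$\frac{347828}{\left(-552\right) 21} + \frac{468442}{-177603} = \frac{347828}{-11592} + 468442 \left(- \frac{1}{177603}\right) = 347828 \left(- \frac{1}{11592}\right) - \frac{468442}{177603} = - \frac{86957}{2898} - \frac{468442}{177603} = - \frac{5600456329}{171564498}$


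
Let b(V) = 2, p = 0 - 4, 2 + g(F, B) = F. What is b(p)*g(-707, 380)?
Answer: -1418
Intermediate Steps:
g(F, B) = -2 + F
p = -4
b(p)*g(-707, 380) = 2*(-2 - 707) = 2*(-709) = -1418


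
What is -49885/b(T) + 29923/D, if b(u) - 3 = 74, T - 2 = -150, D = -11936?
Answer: -54339221/83552 ≈ -650.36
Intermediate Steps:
T = -148 (T = 2 - 150 = -148)
b(u) = 77 (b(u) = 3 + 74 = 77)
-49885/b(T) + 29923/D = -49885/77 + 29923/(-11936) = -49885*1/77 + 29923*(-1/11936) = -4535/7 - 29923/11936 = -54339221/83552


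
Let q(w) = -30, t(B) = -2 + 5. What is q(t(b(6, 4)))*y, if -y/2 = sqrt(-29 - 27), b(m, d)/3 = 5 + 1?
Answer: 120*I*sqrt(14) ≈ 449.0*I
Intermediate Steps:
b(m, d) = 18 (b(m, d) = 3*(5 + 1) = 3*6 = 18)
t(B) = 3
y = -4*I*sqrt(14) (y = -2*sqrt(-29 - 27) = -4*I*sqrt(14) ≈ -14.967*I)
q(t(b(6, 4)))*y = -(-120)*I*sqrt(14) = 120*I*sqrt(14)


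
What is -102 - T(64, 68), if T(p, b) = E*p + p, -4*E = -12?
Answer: -358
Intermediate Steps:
E = 3 (E = -¼*(-12) = 3)
T(p, b) = 4*p (T(p, b) = 3*p + p = 4*p)
-102 - T(64, 68) = -102 - 4*64 = -102 - 1*256 = -102 - 256 = -358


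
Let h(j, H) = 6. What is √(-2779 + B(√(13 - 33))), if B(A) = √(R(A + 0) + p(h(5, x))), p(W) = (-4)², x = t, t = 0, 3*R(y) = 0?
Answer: 5*I*√111 ≈ 52.678*I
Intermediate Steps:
R(y) = 0 (R(y) = (⅓)*0 = 0)
x = 0
p(W) = 16
B(A) = 4 (B(A) = √(0 + 16) = √16 = 4)
√(-2779 + B(√(13 - 33))) = √(-2779 + 4) = √(-2775) = 5*I*√111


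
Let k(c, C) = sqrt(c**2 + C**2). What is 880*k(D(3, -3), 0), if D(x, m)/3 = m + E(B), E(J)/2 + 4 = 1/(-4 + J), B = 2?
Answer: 31680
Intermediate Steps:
E(J) = -8 + 2/(-4 + J)
D(x, m) = -27 + 3*m (D(x, m) = 3*(m + 2*(17 - 4*2)/(-4 + 2)) = 3*(m + 2*(17 - 8)/(-2)) = 3*(m + 2*(-1/2)*9) = 3*(m - 9) = 3*(-9 + m) = -27 + 3*m)
k(c, C) = sqrt(C**2 + c**2)
880*k(D(3, -3), 0) = 880*sqrt(0**2 + (-27 + 3*(-3))**2) = 880*sqrt(0 + (-27 - 9)**2) = 880*sqrt(0 + (-36)**2) = 880*sqrt(0 + 1296) = 880*sqrt(1296) = 880*36 = 31680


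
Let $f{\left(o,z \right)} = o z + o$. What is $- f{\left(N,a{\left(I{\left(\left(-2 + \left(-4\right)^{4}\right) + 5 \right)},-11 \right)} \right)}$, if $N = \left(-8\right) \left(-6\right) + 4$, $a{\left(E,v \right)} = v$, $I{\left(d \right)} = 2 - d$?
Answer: $520$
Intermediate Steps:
$N = 52$ ($N = 48 + 4 = 52$)
$f{\left(o,z \right)} = o + o z$
$- f{\left(N,a{\left(I{\left(\left(-2 + \left(-4\right)^{4}\right) + 5 \right)},-11 \right)} \right)} = - 52 \left(1 - 11\right) = - 52 \left(-10\right) = \left(-1\right) \left(-520\right) = 520$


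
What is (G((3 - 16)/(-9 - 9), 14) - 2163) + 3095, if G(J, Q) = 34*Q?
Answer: 1408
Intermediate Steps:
(G((3 - 16)/(-9 - 9), 14) - 2163) + 3095 = (34*14 - 2163) + 3095 = (476 - 2163) + 3095 = -1687 + 3095 = 1408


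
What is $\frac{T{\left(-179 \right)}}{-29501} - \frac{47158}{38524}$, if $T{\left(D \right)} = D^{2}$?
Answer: $- \frac{1312777821}{568248262} \approx -2.3102$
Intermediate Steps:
$\frac{T{\left(-179 \right)}}{-29501} - \frac{47158}{38524} = \frac{\left(-179\right)^{2}}{-29501} - \frac{47158}{38524} = 32041 \left(- \frac{1}{29501}\right) - \frac{23579}{19262} = - \frac{32041}{29501} - \frac{23579}{19262} = - \frac{1312777821}{568248262}$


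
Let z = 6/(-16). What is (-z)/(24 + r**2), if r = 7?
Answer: 3/584 ≈ 0.0051370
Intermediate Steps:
z = -3/8 (z = 6*(-1/16) = -3/8 ≈ -0.37500)
(-z)/(24 + r**2) = (-1*(-3/8))/(24 + 7**2) = (3/8)/(24 + 49) = (3/8)/73 = (1/73)*(3/8) = 3/584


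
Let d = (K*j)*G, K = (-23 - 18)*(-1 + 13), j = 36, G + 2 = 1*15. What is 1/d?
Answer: -1/230256 ≈ -4.3430e-6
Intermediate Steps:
G = 13 (G = -2 + 1*15 = -2 + 15 = 13)
K = -492 (K = -41*12 = -492)
d = -230256 (d = -492*36*13 = -17712*13 = -230256)
1/d = 1/(-230256) = -1/230256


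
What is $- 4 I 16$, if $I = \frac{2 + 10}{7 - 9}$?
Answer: $384$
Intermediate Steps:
$I = -6$ ($I = \frac{12}{-2} = 12 \left(- \frac{1}{2}\right) = -6$)
$- 4 I 16 = \left(-4\right) \left(-6\right) 16 = 24 \cdot 16 = 384$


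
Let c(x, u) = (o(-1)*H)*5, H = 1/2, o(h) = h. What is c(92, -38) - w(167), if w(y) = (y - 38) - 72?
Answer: -119/2 ≈ -59.500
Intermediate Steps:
H = ½ ≈ 0.50000
c(x, u) = -5/2 (c(x, u) = -1*½*5 = -½*5 = -5/2)
w(y) = -110 + y (w(y) = (-38 + y) - 72 = -110 + y)
c(92, -38) - w(167) = -5/2 - (-110 + 167) = -5/2 - 1*57 = -5/2 - 57 = -119/2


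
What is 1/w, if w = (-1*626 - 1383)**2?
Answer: 1/4036081 ≈ 2.4777e-7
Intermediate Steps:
w = 4036081 (w = (-626 - 1383)**2 = (-2009)**2 = 4036081)
1/w = 1/4036081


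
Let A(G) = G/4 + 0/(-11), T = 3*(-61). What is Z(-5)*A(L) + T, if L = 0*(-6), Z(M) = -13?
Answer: -183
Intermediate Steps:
T = -183
L = 0
A(G) = G/4 (A(G) = G*(¼) + 0*(-1/11) = G/4 + 0 = G/4)
Z(-5)*A(L) + T = -13*0/4 - 183 = -13*0 - 183 = 0 - 183 = -183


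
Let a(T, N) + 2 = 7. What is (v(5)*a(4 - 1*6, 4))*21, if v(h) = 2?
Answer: 210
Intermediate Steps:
a(T, N) = 5 (a(T, N) = -2 + 7 = 5)
(v(5)*a(4 - 1*6, 4))*21 = (2*5)*21 = 10*21 = 210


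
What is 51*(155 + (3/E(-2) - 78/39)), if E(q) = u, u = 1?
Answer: 7956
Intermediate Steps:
E(q) = 1
51*(155 + (3/E(-2) - 78/39)) = 51*(155 + (3/1 - 78/39)) = 51*(155 + (3*1 - 78*1/39)) = 51*(155 + (3 - 2)) = 51*(155 + 1) = 51*156 = 7956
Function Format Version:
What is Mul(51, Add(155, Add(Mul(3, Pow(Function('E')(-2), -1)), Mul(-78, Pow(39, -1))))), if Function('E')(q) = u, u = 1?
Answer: 7956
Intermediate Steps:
Function('E')(q) = 1
Mul(51, Add(155, Add(Mul(3, Pow(Function('E')(-2), -1)), Mul(-78, Pow(39, -1))))) = Mul(51, Add(155, Add(Mul(3, Pow(1, -1)), Mul(-78, Pow(39, -1))))) = Mul(51, Add(155, Add(Mul(3, 1), Mul(-78, Rational(1, 39))))) = Mul(51, Add(155, Add(3, -2))) = Mul(51, Add(155, 1)) = Mul(51, 156) = 7956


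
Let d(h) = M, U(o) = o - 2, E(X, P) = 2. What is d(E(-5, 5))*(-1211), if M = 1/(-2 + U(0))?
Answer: 1211/4 ≈ 302.75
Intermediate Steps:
U(o) = -2 + o
M = -¼ (M = 1/(-2 + (-2 + 0)) = 1/(-2 - 2) = 1/(-4) = -¼ ≈ -0.25000)
d(h) = -¼
d(E(-5, 5))*(-1211) = -¼*(-1211) = 1211/4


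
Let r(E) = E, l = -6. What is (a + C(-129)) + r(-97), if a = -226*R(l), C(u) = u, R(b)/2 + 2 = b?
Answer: 3390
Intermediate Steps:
R(b) = -4 + 2*b
a = 3616 (a = -226*(-4 + 2*(-6)) = -226*(-4 - 12) = -226*(-16) = 3616)
(a + C(-129)) + r(-97) = (3616 - 129) - 97 = 3487 - 97 = 3390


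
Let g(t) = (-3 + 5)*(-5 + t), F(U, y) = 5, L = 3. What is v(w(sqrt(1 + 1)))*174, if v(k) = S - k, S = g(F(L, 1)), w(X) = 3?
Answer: -522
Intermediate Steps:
g(t) = -10 + 2*t (g(t) = 2*(-5 + t) = -10 + 2*t)
S = 0 (S = -10 + 2*5 = -10 + 10 = 0)
v(k) = -k (v(k) = 0 - k = -k)
v(w(sqrt(1 + 1)))*174 = -1*3*174 = -3*174 = -522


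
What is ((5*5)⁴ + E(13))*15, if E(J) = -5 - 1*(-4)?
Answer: 5859360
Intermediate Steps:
E(J) = -1 (E(J) = -5 + 4 = -1)
((5*5)⁴ + E(13))*15 = ((5*5)⁴ - 1)*15 = (25⁴ - 1)*15 = (390625 - 1)*15 = 390624*15 = 5859360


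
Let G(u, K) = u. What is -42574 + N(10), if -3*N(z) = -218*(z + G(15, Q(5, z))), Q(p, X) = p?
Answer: -122272/3 ≈ -40757.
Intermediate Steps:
N(z) = 1090 + 218*z/3 (N(z) = -(-218)*(z + 15)/3 = -(-218)*(15 + z)/3 = -(-3270 - 218*z)/3 = 1090 + 218*z/3)
-42574 + N(10) = -42574 + (1090 + (218/3)*10) = -42574 + (1090 + 2180/3) = -42574 + 5450/3 = -122272/3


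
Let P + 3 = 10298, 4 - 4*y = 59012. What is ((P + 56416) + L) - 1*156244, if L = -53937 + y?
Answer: -158222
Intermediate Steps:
y = -14752 (y = 1 - ¼*59012 = 1 - 14753 = -14752)
P = 10295 (P = -3 + 10298 = 10295)
L = -68689 (L = -53937 - 14752 = -68689)
((P + 56416) + L) - 1*156244 = ((10295 + 56416) - 68689) - 1*156244 = (66711 - 68689) - 156244 = -1978 - 156244 = -158222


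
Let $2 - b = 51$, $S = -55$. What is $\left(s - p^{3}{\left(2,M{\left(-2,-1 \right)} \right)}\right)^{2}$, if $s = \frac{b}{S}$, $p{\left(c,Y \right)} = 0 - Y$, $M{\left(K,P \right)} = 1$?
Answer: $\frac{10816}{3025} \approx 3.5755$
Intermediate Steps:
$b = -49$ ($b = 2 - 51 = -49$)
$p{\left(c,Y \right)} = - Y$
$s = \frac{49}{55}$ ($s = - \frac{49}{-55} = \left(-49\right) \left(- \frac{1}{55}\right) = \frac{49}{55} \approx 0.89091$)
$\left(s - p^{3}{\left(2,M{\left(-2,-1 \right)} \right)}\right)^{2} = \left(\frac{49}{55} - \left(\left(-1\right) 1\right)^{3}\right)^{2} = \left(\frac{49}{55} - \left(-1\right)^{3}\right)^{2} = \left(\frac{49}{55} - -1\right)^{2} = \left(\frac{49}{55} + 1\right)^{2} = \left(\frac{104}{55}\right)^{2} = \frac{10816}{3025}$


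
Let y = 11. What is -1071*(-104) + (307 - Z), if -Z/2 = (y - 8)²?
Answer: 111709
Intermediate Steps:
Z = -18 (Z = -2*(11 - 8)² = -2*3² = -2*9 = -18)
-1071*(-104) + (307 - Z) = -1071*(-104) + (307 - 1*(-18)) = 111384 + (307 + 18) = 111384 + 325 = 111709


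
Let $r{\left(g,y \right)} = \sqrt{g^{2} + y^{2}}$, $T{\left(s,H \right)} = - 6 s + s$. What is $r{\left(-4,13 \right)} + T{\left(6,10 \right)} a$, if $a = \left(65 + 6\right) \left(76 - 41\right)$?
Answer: $-74550 + \sqrt{185} \approx -74536.0$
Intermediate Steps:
$T{\left(s,H \right)} = - 5 s$
$a = 2485$ ($a = 71 \cdot 35 = 2485$)
$r{\left(-4,13 \right)} + T{\left(6,10 \right)} a = \sqrt{\left(-4\right)^{2} + 13^{2}} + \left(-5\right) 6 \cdot 2485 = \sqrt{16 + 169} - 74550 = \sqrt{185} - 74550 = -74550 + \sqrt{185}$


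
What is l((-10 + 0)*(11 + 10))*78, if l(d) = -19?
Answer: -1482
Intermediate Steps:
l((-10 + 0)*(11 + 10))*78 = -19*78 = -1482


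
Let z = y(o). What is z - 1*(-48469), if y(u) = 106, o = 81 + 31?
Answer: 48575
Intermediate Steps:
o = 112
z = 106
z - 1*(-48469) = 106 - 1*(-48469) = 106 + 48469 = 48575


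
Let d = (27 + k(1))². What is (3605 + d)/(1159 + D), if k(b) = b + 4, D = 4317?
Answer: 4629/5476 ≈ 0.84533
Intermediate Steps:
k(b) = 4 + b
d = 1024 (d = (27 + (4 + 1))² = (27 + 5)² = 32² = 1024)
(3605 + d)/(1159 + D) = (3605 + 1024)/(1159 + 4317) = 4629/5476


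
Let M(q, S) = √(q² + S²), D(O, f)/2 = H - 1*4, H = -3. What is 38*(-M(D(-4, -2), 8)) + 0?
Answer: -76*√65 ≈ -612.73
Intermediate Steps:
D(O, f) = -14 (D(O, f) = 2*(-3 - 1*4) = 2*(-3 - 4) = 2*(-7) = -14)
M(q, S) = √(S² + q²)
38*(-M(D(-4, -2), 8)) + 0 = 38*(-√(8² + (-14)²)) + 0 = 38*(-√(64 + 196)) + 0 = 38*(-√260) + 0 = 38*(-2*√65) + 0 = -76*√65 + 0 = -76*√65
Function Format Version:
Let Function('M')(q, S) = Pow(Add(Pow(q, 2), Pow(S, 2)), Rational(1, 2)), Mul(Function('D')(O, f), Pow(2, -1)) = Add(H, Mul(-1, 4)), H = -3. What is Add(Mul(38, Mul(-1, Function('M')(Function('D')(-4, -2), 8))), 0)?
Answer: Mul(-76, Pow(65, Rational(1, 2))) ≈ -612.73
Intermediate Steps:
Function('D')(O, f) = -14 (Function('D')(O, f) = Mul(2, Add(-3, Mul(-1, 4))) = Mul(2, Add(-3, -4)) = Mul(2, -7) = -14)
Function('M')(q, S) = Pow(Add(Pow(S, 2), Pow(q, 2)), Rational(1, 2))
Add(Mul(38, Mul(-1, Function('M')(Function('D')(-4, -2), 8))), 0) = Add(Mul(38, Mul(-1, Pow(Add(Pow(8, 2), Pow(-14, 2)), Rational(1, 2)))), 0) = Add(Mul(38, Mul(-1, Pow(Add(64, 196), Rational(1, 2)))), 0) = Add(Mul(38, Mul(-1, Pow(260, Rational(1, 2)))), 0) = Add(Mul(38, Mul(-1, Mul(2, Pow(65, Rational(1, 2))))), 0) = Add(Mul(38, Mul(-2, Pow(65, Rational(1, 2)))), 0) = Add(Mul(-76, Pow(65, Rational(1, 2))), 0) = Mul(-76, Pow(65, Rational(1, 2)))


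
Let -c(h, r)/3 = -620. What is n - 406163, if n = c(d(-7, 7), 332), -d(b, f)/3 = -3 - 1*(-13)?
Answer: -404303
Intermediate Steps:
d(b, f) = -30 (d(b, f) = -3*(-3 - 1*(-13)) = -3*(-3 + 13) = -3*10 = -30)
c(h, r) = 1860 (c(h, r) = -3*(-620) = 1860)
n = 1860
n - 406163 = 1860 - 406163 = -404303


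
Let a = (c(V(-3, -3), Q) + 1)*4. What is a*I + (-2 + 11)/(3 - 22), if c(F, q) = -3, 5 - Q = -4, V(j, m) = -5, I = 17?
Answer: -2593/19 ≈ -136.47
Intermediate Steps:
Q = 9 (Q = 5 - 1*(-4) = 5 + 4 = 9)
a = -8 (a = (-3 + 1)*4 = -2*4 = -8)
a*I + (-2 + 11)/(3 - 22) = -8*17 + (-2 + 11)/(3 - 22) = -136 + 9/(-19) = -136 + 9*(-1/19) = -136 - 9/19 = -2593/19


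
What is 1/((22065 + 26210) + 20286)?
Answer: 1/68561 ≈ 1.4586e-5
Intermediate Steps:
1/((22065 + 26210) + 20286) = 1/(48275 + 20286) = 1/68561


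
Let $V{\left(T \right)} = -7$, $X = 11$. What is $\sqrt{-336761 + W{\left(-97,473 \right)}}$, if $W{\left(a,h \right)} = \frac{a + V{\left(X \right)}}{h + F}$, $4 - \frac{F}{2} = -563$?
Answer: $\frac{3 i \sqrt{96629808313}}{1607} \approx 580.31 i$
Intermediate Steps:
$F = 1134$ ($F = 8 - -1126 = 8 + 1126 = 1134$)
$W{\left(a,h \right)} = \frac{-7 + a}{1134 + h}$ ($W{\left(a,h \right)} = \frac{a - 7}{h + 1134} = \frac{-7 + a}{1134 + h}$)
$\sqrt{-336761 + W{\left(-97,473 \right)}} = \sqrt{-336761 + \frac{-7 - 97}{1134 + 473}} = \sqrt{-336761 + \frac{1}{1607} \left(-104\right)} = \sqrt{-336761 - \frac{104}{1607}} = \sqrt{- \frac{541175031}{1607}} = \frac{3 i \sqrt{96629808313}}{1607}$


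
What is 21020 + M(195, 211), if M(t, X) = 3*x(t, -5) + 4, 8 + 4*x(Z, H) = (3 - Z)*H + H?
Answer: 86937/4 ≈ 21734.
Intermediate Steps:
x(Z, H) = -2 + H/4 + H*(3 - Z)/4 (x(Z, H) = -2 + ((3 - Z)*H + H)/4 = -2 + (H*(3 - Z) + H)/4 = -2 + (H + H*(3 - Z))/4 = -2 + (H/4 + H*(3 - Z)/4) = -2 + H/4 + H*(3 - Z)/4)
M(t, X) = -17 + 15*t/4 (M(t, X) = 3*(-2 - 5 - ¼*(-5)*t) + 4 = 3*(-2 - 5 + 5*t/4) + 4 = 3*(-7 + 5*t/4) + 4 = (-21 + 15*t/4) + 4 = -17 + 15*t/4)
21020 + M(195, 211) = 21020 + (-17 + (15/4)*195) = 21020 + (-17 + 2925/4) = 21020 + 2857/4 = 86937/4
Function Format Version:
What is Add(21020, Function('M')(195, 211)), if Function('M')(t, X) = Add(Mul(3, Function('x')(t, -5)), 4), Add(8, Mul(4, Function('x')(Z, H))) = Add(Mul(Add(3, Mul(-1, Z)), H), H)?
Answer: Rational(86937, 4) ≈ 21734.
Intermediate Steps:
Function('x')(Z, H) = Add(-2, Mul(Rational(1, 4), H), Mul(Rational(1, 4), H, Add(3, Mul(-1, Z)))) (Function('x')(Z, H) = Add(-2, Mul(Rational(1, 4), Add(Mul(Add(3, Mul(-1, Z)), H), H))) = Add(-2, Mul(Rational(1, 4), Add(Mul(H, Add(3, Mul(-1, Z))), H))) = Add(-2, Mul(Rational(1, 4), Add(H, Mul(H, Add(3, Mul(-1, Z)))))) = Add(-2, Add(Mul(Rational(1, 4), H), Mul(Rational(1, 4), H, Add(3, Mul(-1, Z))))) = Add(-2, Mul(Rational(1, 4), H), Mul(Rational(1, 4), H, Add(3, Mul(-1, Z)))))
Function('M')(t, X) = Add(-17, Mul(Rational(15, 4), t)) (Function('M')(t, X) = Add(Mul(3, Add(-2, -5, Mul(Rational(-1, 4), -5, t))), 4) = Add(Mul(3, Add(-2, -5, Mul(Rational(5, 4), t))), 4) = Add(Mul(3, Add(-7, Mul(Rational(5, 4), t))), 4) = Add(Add(-21, Mul(Rational(15, 4), t)), 4) = Add(-17, Mul(Rational(15, 4), t)))
Add(21020, Function('M')(195, 211)) = Add(21020, Add(-17, Mul(Rational(15, 4), 195))) = Add(21020, Add(-17, Rational(2925, 4))) = Add(21020, Rational(2857, 4)) = Rational(86937, 4)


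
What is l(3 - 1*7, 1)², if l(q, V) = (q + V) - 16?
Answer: 361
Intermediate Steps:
l(q, V) = -16 + V + q (l(q, V) = (V + q) - 16 = -16 + V + q)
l(3 - 1*7, 1)² = (-16 + 1 + (3 - 1*7))² = (-16 + 1 + (3 - 7))² = (-16 + 1 - 4)² = (-19)² = 361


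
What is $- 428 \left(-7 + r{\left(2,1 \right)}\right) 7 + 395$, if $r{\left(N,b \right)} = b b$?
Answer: $18371$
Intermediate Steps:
$r{\left(N,b \right)} = b^{2}$
$- 428 \left(-7 + r{\left(2,1 \right)}\right) 7 + 395 = - 428 \left(-7 + 1^{2}\right) 7 + 395 = - 428 \left(-7 + 1\right) 7 + 395 = - 428 \left(\left(-6\right) 7\right) + 395 = \left(-428\right) \left(-42\right) + 395 = 17976 + 395 = 18371$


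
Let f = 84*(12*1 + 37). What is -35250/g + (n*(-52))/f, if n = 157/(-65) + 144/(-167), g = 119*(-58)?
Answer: 2180921072/423592995 ≈ 5.1486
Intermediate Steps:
g = -6902
n = -35579/10855 (n = 157*(-1/65) + 144*(-1/167) = -157/65 - 144/167 = -35579/10855 ≈ -3.2777)
f = 4116 (f = 84*(12 + 37) = 84*49 = 4116)
-35250/g + (n*(-52))/f = -35250/(-6902) - 35579/10855*(-52)/4116 = -35250*(-1/6902) + (142316/835)*(1/4116) = 17625/3451 + 35579/859215 = 2180921072/423592995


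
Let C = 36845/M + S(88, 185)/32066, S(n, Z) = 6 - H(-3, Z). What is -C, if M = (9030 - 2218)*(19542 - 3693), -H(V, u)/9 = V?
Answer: 542879689/1730976999804 ≈ 0.00031363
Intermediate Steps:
H(V, u) = -9*V
M = 107963388 (M = 6812*15849 = 107963388)
S(n, Z) = -21 (S(n, Z) = 6 - (-9)*(-3) = 6 - 1*27 = 6 - 27 = -21)
C = -542879689/1730976999804 (C = 36845/107963388 - 21/32066 = -542879689/1730976999804 ≈ -0.00031363)
-C = -1*(-542879689/1730976999804) = 542879689/1730976999804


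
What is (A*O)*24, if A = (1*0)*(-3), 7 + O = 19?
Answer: 0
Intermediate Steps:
O = 12 (O = -7 + 19 = 12)
A = 0 (A = 0*(-3) = 0)
(A*O)*24 = (0*12)*24 = 0*24 = 0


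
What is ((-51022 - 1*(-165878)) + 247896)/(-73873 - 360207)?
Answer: -11336/13565 ≈ -0.83568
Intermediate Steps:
((-51022 - 1*(-165878)) + 247896)/(-73873 - 360207) = ((-51022 + 165878) + 247896)/(-434080) = (114856 + 247896)*(-1/434080) = 362752*(-1/434080) = -11336/13565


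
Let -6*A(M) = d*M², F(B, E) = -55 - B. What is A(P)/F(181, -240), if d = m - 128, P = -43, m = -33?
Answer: -297689/1416 ≈ -210.23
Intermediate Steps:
d = -161 (d = -33 - 128 = -161)
A(M) = 161*M²/6 (A(M) = -(-161)*M²/6 = 161*M²/6)
A(P)/F(181, -240) = ((161/6)*(-43)²)/(-55 - 1*181) = ((161/6)*1849)/(-55 - 181) = (297689/6)/(-236) = (297689/6)*(-1/236) = -297689/1416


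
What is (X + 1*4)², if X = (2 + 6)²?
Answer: 4624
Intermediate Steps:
X = 64 (X = 8² = 64)
(X + 1*4)² = (64 + 1*4)² = (64 + 4)² = 68² = 4624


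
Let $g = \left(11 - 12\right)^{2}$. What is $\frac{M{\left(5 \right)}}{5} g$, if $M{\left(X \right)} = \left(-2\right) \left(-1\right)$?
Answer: $\frac{2}{5} \approx 0.4$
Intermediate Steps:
$M{\left(X \right)} = 2$
$g = 1$ ($g = \left(-1\right)^{2} = 1$)
$\frac{M{\left(5 \right)}}{5} g = \frac{2}{5} \cdot 1 = \frac{2}{5}$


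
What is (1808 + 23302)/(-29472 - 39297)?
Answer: -310/849 ≈ -0.36514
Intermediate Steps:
(1808 + 23302)/(-29472 - 39297) = 25110/(-68769) = 25110*(-1/68769) = -310/849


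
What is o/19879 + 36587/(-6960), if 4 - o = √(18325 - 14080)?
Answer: -727285133/138357840 - √4245/19879 ≈ -5.2598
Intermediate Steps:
o = 4 - √4245 (o = 4 - √(18325 - 14080) = 4 - √4245 ≈ -61.154)
o/19879 + 36587/(-6960) = (4 - √4245)/19879 + 36587/(-6960) = (4 - √4245)*(1/19879) + 36587*(-1/6960) = (4/19879 - √4245/19879) - 36587/6960 = -727285133/138357840 - √4245/19879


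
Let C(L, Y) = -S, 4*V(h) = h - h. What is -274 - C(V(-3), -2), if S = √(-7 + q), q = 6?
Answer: -274 + I ≈ -274.0 + 1.0*I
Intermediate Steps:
V(h) = 0 (V(h) = (h - h)/4 = (¼)*0 = 0)
S = I (S = √(-7 + 6) = √(-1) = I ≈ 1.0*I)
C(L, Y) = -I
-274 - C(V(-3), -2) = -274 - (-1)*I = -274 + I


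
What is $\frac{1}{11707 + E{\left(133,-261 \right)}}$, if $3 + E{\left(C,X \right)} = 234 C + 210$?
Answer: $\frac{1}{43036} \approx 2.3236 \cdot 10^{-5}$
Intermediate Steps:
$E{\left(C,X \right)} = 207 + 234 C$ ($E{\left(C,X \right)} = -3 + \left(234 C + 210\right) = -3 + \left(210 + 234 C\right) = 207 + 234 C$)
$\frac{1}{11707 + E{\left(133,-261 \right)}} = \frac{1}{11707 + \left(207 + 234 \cdot 133\right)} = \frac{1}{11707 + \left(207 + 31122\right)} = \frac{1}{11707 + 31329} = \frac{1}{43036}$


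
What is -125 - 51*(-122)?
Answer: 6097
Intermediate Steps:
-125 - 51*(-122) = -125 + 6222 = 6097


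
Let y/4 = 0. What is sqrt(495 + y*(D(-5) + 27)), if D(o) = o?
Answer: 3*sqrt(55) ≈ 22.249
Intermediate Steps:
y = 0 (y = 4*0 = 0)
sqrt(495 + y*(D(-5) + 27)) = sqrt(495 + 0*(-5 + 27)) = sqrt(495 + 0*22) = sqrt(495 + 0) = sqrt(495) = 3*sqrt(55)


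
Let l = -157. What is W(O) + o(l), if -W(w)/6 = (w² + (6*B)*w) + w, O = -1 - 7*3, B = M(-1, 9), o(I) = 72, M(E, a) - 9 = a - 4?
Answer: 8388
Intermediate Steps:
M(E, a) = 5 + a (M(E, a) = 9 + (a - 4) = 9 + (-4 + a) = 5 + a)
B = 14 (B = 5 + 9 = 14)
O = -22 (O = -1 - 21 = -22)
W(w) = -510*w - 6*w² (W(w) = -6*((w² + (6*14)*w) + w) = -6*((w² + 84*w) + w) = -6*(w² + 85*w) = -510*w - 6*w²)
W(O) + o(l) = -6*(-22)*(85 - 22) + 72 = -6*(-22)*63 + 72 = 8316 + 72 = 8388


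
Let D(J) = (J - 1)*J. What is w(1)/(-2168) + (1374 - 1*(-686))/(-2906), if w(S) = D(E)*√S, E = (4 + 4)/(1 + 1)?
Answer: -562619/787526 ≈ -0.71441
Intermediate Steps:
E = 4 (E = 8/2 = 8*(½) = 4)
D(J) = J*(-1 + J) (D(J) = (-1 + J)*J = J*(-1 + J))
w(S) = 12*√S (w(S) = (4*(-1 + 4))*√S = (4*3)*√S = 12*√S)
w(1)/(-2168) + (1374 - 1*(-686))/(-2906) = (12*√1)/(-2168) + (1374 - 1*(-686))/(-2906) = (12*1)*(-1/2168) + (1374 + 686)*(-1/2906) = 12*(-1/2168) + 2060*(-1/2906) = -3/542 - 1030/1453 = -562619/787526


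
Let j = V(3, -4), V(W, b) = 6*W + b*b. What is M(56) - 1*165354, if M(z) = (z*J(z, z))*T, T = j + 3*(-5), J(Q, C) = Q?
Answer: -105770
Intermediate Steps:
V(W, b) = b² + 6*W (V(W, b) = 6*W + b² = b² + 6*W)
j = 34 (j = (-4)² + 6*3 = 16 + 18 = 34)
T = 19 (T = 34 + 3*(-5) = 34 - 15 = 19)
M(z) = 19*z² (M(z) = (z*z)*19 = z²*19 = 19*z²)
M(56) - 1*165354 = 19*56² - 1*165354 = 19*3136 - 165354 = 59584 - 165354 = -105770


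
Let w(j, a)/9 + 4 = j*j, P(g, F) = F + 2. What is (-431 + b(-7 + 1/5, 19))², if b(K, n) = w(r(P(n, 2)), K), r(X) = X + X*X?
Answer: 9815689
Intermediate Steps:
P(g, F) = 2 + F
r(X) = X + X²
w(j, a) = -36 + 9*j² (w(j, a) = -36 + 9*(j*j) = -36 + 9*j²)
b(K, n) = 3564 (b(K, n) = -36 + 9*((2 + 2)*(1 + (2 + 2)))² = -36 + 9*(4*(1 + 4))² = -36 + 9*(4*5)² = -36 + 9*20² = -36 + 9*400 = -36 + 3600 = 3564)
(-431 + b(-7 + 1/5, 19))² = (-431 + 3564)² = 3133² = 9815689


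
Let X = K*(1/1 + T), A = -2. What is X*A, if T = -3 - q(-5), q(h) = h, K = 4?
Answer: -24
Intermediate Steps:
T = 2 (T = -3 - 1*(-5) = -3 + 5 = 2)
X = 12 (X = 4*(1/1 + 2) = 4*(1 + 2) = 4*3 = 12)
X*A = 12*(-2) = -24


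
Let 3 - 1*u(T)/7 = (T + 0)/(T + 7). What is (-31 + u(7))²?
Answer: 729/4 ≈ 182.25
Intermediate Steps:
u(T) = 21 - 7*T/(7 + T) (u(T) = 21 - 7*(T + 0)/(T + 7) = 21 - 7*T/(7 + T))
(-31 + u(7))² = (-31 + 7*(21 + 2*7)/(7 + 7))² = (-31 + 7*(21 + 14)/14)² = (-31 + 7*(1/14)*35)² = (-31 + 35/2)² = (-27/2)² = 729/4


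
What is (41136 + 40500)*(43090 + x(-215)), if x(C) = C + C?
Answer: 3482591760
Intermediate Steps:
x(C) = 2*C
(41136 + 40500)*(43090 + x(-215)) = (41136 + 40500)*(43090 + 2*(-215)) = 81636*(43090 - 430) = 81636*42660 = 3482591760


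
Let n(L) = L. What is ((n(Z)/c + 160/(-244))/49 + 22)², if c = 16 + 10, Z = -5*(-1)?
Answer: 1216405129/2515396 ≈ 483.58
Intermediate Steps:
Z = 5
c = 26
((n(Z)/c + 160/(-244))/49 + 22)² = ((5/26 + 160/(-244))/49 + 22)² = ((5*(1/26) + 160*(-1/244))*(1/49) + 22)² = ((5/26 - 40/61)*(1/49) + 22)² = (-735/1586*1/49 + 22)² = (-15/1586 + 22)² = (34877/1586)² = 1216405129/2515396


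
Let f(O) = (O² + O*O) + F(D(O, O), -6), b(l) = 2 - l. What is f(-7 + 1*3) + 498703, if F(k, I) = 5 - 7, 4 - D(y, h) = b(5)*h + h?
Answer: 498733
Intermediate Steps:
D(y, h) = 4 + 2*h (D(y, h) = 4 - ((2 - 1*5)*h + h) = 4 - ((2 - 5)*h + h) = 4 - (-3*h + h) = 4 - (-2)*h = 4 + 2*h)
F(k, I) = -2
f(O) = -2 + 2*O² (f(O) = (O² + O*O) - 2 = (O² + O²) - 2 = 2*O² - 2 = -2 + 2*O²)
f(-7 + 1*3) + 498703 = (-2 + 2*(-7 + 1*3)²) + 498703 = (-2 + 2*(-7 + 3)²) + 498703 = (-2 + 2*(-4)²) + 498703 = (-2 + 2*16) + 498703 = (-2 + 32) + 498703 = 30 + 498703 = 498733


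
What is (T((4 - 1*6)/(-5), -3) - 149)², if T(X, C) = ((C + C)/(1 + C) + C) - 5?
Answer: 23716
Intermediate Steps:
T(X, C) = -5 + C + 2*C/(1 + C) (T(X, C) = ((2*C)/(1 + C) + C) - 5 = (2*C/(1 + C) + C) - 5 = (C + 2*C/(1 + C)) - 5 = -5 + C + 2*C/(1 + C))
(T((4 - 1*6)/(-5), -3) - 149)² = ((-5 + (-3)² - 2*(-3))/(1 - 3) - 149)² = ((-5 + 9 + 6)/(-2) - 149)² = (-½*10 - 149)² = (-5 - 149)² = (-154)² = 23716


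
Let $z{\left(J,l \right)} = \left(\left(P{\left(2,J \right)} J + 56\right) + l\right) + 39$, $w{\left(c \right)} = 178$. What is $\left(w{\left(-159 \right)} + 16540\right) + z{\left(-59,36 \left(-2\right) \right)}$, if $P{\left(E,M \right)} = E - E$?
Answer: $16741$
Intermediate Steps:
$P{\left(E,M \right)} = 0$
$z{\left(J,l \right)} = 95 + l$ ($z{\left(J,l \right)} = \left(\left(0 J + 56\right) + l\right) + 39 = \left(\left(0 + 56\right) + l\right) + 39 = \left(56 + l\right) + 39 = 95 + l$)
$\left(w{\left(-159 \right)} + 16540\right) + z{\left(-59,36 \left(-2\right) \right)} = \left(178 + 16540\right) + \left(95 + 36 \left(-2\right)\right) = 16718 + \left(95 - 72\right) = 16718 + 23 = 16741$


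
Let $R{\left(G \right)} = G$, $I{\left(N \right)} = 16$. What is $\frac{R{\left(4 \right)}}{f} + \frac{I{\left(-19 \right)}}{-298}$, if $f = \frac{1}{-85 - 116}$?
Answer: $- \frac{119804}{149} \approx -804.05$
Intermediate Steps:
$f = - \frac{1}{201}$ ($f = \frac{1}{-201} = - \frac{1}{201} \approx -0.0049751$)
$\frac{R{\left(4 \right)}}{f} + \frac{I{\left(-19 \right)}}{-298} = \frac{4}{- \frac{1}{201}} + \frac{16}{-298} = 4 \left(-201\right) + 16 \left(- \frac{1}{298}\right) = -804 - \frac{8}{149} = - \frac{119804}{149}$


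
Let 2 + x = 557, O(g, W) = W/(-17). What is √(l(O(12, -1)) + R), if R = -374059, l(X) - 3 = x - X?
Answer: 21*I*√244766/17 ≈ 611.15*I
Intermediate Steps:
O(g, W) = -W/17 (O(g, W) = W*(-1/17) = -W/17)
x = 555 (x = -2 + 557 = 555)
l(X) = 558 - X (l(X) = 3 + (555 - X) = 558 - X)
√(l(O(12, -1)) + R) = √((558 - (-1)*(-1)/17) - 374059) = √((558 - 1*1/17) - 374059) = √((558 - 1/17) - 374059) = √(9485/17 - 374059) = √(-6349518/17) = 21*I*√244766/17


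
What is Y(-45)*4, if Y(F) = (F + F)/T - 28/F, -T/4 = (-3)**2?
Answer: 562/45 ≈ 12.489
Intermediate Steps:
T = -36 (T = -4*(-3)**2 = -4*9 = -36)
Y(F) = -28/F - F/18 (Y(F) = (F + F)/(-36) - 28/F = (2*F)*(-1/36) - 28/F = -F/18 - 28/F = -28/F - F/18)
Y(-45)*4 = (-28/(-45) - 1/18*(-45))*4 = (-28*(-1/45) + 5/2)*4 = (28/45 + 5/2)*4 = (281/90)*4 = 562/45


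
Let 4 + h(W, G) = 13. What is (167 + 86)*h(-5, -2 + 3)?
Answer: 2277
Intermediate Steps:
h(W, G) = 9 (h(W, G) = -4 + 13 = 9)
(167 + 86)*h(-5, -2 + 3) = (167 + 86)*9 = 253*9 = 2277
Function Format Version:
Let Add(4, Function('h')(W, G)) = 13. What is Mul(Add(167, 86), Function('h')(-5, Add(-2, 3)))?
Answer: 2277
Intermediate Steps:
Function('h')(W, G) = 9 (Function('h')(W, G) = Add(-4, 13) = 9)
Mul(Add(167, 86), Function('h')(-5, Add(-2, 3))) = Mul(Add(167, 86), 9) = Mul(253, 9) = 2277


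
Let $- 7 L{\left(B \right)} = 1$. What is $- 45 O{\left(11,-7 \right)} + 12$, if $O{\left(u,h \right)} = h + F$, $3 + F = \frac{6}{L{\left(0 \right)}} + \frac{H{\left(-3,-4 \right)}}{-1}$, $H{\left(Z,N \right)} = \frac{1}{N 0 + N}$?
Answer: $\frac{9363}{4} \approx 2340.8$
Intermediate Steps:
$H{\left(Z,N \right)} = \frac{1}{N}$ ($H{\left(Z,N \right)} = \frac{1}{0 + N} = \frac{1}{N}$)
$L{\left(B \right)} = - \frac{1}{7}$ ($L{\left(B \right)} = \left(- \frac{1}{7}\right) 1 = - \frac{1}{7}$)
$F = - \frac{179}{4}$ ($F = -3 + \left(\frac{6}{- \frac{1}{7}} + \frac{1}{\left(-4\right) \left(-1\right)}\right) = -3 + \left(6 \left(-7\right) - - \frac{1}{4}\right) = -3 + \left(-42 + \frac{1}{4}\right) = -3 - \frac{167}{4} = - \frac{179}{4} \approx -44.75$)
$O{\left(u,h \right)} = - \frac{179}{4} + h$ ($O{\left(u,h \right)} = h - \frac{179}{4} = - \frac{179}{4} + h$)
$- 45 O{\left(11,-7 \right)} + 12 = - 45 \left(- \frac{179}{4} - 7\right) + 12 = \left(-45\right) \left(- \frac{207}{4}\right) + 12 = \frac{9315}{4} + 12 = \frac{9363}{4}$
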